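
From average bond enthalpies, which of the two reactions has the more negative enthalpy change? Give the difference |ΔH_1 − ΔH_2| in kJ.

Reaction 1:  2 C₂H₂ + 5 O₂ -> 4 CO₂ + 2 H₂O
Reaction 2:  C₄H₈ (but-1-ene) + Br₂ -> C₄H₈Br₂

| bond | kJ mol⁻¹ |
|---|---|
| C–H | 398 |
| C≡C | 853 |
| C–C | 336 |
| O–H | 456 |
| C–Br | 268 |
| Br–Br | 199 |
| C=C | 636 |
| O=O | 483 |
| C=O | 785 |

Reaction 1, by 2354 kJ

Reaction 1:
  Bonds broken (reactants):
    C≡C: 2 × 853 = 1706
    C–H: 4 × 398 = 1592
    O=O: 5 × 483 = 2415
    Σ(broken) = 5713 kJ
  Bonds formed (products):
    C=O: 8 × 785 = 6280
    O–H: 4 × 456 = 1824
    Σ(formed) = 8104 kJ
  ΔH_1 = 5713 − 8104 = −2391 kJ
Reaction 2:
  Bonds broken (reactants):
    Br–Br: 1 × 199 = 199
    C–C: 2 × 336 = 672
    C–H: 8 × 398 = 3184
    C=C: 1 × 636 = 636
    Σ(broken) = 4691 kJ
  Bonds formed (products):
    C–Br: 2 × 268 = 536
    C–C: 3 × 336 = 1008
    C–H: 8 × 398 = 3184
    Σ(formed) = 4728 kJ
  ΔH_2 = 4691 − 4728 = −37 kJ
ΔH_1 − ΔH_2 = −2354 kJ, so reaction 1 has the more negative ΔH; |ΔH_1 − ΔH_2| = 2354 kJ.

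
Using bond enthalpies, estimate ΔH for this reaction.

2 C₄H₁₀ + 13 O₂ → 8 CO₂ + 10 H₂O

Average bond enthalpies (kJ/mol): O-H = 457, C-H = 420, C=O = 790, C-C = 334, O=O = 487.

Bonds broken (reactants):
  C-C: 6 × 334 = 2004
  C-H: 20 × 420 = 8400
  O=O: 13 × 487 = 6331
  Σ(broken) = 16735 kJ
Bonds formed (products):
  C=O: 16 × 790 = 12640
  O-H: 20 × 457 = 9140
  Σ(formed) = 21780 kJ
ΔH = Σ(broken) − Σ(formed) = 16735 − 21780 = −5045 kJ

ΔH ≈ −5045 kJ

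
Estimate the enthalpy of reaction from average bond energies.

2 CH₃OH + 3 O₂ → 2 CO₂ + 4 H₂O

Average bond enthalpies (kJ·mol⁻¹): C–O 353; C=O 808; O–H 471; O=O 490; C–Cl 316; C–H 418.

ΔH ≈ −1374 kJ

Bonds broken (reactants):
  C–H: 6 × 418 = 2508
  C–O: 2 × 353 = 706
  O–H: 2 × 471 = 942
  O=O: 3 × 490 = 1470
  Σ(broken) = 5626 kJ
Bonds formed (products):
  C=O: 4 × 808 = 3232
  O–H: 8 × 471 = 3768
  Σ(formed) = 7000 kJ
ΔH = Σ(broken) − Σ(formed) = 5626 − 7000 = −1374 kJ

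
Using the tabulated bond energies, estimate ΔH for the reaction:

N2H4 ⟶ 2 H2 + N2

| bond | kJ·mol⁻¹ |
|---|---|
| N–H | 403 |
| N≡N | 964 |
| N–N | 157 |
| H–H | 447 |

ΔH ≈ −89 kJ

Bonds broken (reactants):
  N–H: 4 × 403 = 1612
  N–N: 1 × 157 = 157
  Σ(broken) = 1769 kJ
Bonds formed (products):
  H–H: 2 × 447 = 894
  N≡N: 1 × 964 = 964
  Σ(formed) = 1858 kJ
ΔH = Σ(broken) − Σ(formed) = 1769 − 1858 = −89 kJ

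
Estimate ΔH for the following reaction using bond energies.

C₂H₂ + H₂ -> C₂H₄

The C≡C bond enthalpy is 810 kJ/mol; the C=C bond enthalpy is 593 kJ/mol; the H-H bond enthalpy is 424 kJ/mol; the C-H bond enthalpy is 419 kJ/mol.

Bonds broken (reactants):
  C≡C: 1 × 810 = 810
  C-H: 2 × 419 = 838
  H-H: 1 × 424 = 424
  Σ(broken) = 2072 kJ
Bonds formed (products):
  C-H: 4 × 419 = 1676
  C=C: 1 × 593 = 593
  Σ(formed) = 2269 kJ
ΔH = Σ(broken) − Σ(formed) = 2072 − 2269 = −197 kJ

ΔH ≈ −197 kJ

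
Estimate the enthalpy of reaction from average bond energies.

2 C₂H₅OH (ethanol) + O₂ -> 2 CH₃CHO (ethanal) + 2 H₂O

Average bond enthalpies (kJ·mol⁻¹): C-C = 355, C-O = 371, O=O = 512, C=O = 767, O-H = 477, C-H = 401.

ΔH ≈ −432 kJ

Bonds broken (reactants):
  C-C: 2 × 355 = 710
  C-H: 10 × 401 = 4010
  C-O: 2 × 371 = 742
  O-H: 2 × 477 = 954
  O=O: 1 × 512 = 512
  Σ(broken) = 6928 kJ
Bonds formed (products):
  C-C: 2 × 355 = 710
  C-H: 8 × 401 = 3208
  C=O: 2 × 767 = 1534
  O-H: 4 × 477 = 1908
  Σ(formed) = 7360 kJ
ΔH = Σ(broken) − Σ(formed) = 6928 − 7360 = −432 kJ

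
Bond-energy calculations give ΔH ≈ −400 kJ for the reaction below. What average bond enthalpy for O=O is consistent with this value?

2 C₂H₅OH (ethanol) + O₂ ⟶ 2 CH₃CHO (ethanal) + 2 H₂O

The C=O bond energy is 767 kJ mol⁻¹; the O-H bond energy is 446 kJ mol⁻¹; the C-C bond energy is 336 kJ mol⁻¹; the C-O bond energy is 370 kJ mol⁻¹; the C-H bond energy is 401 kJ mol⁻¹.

Let D be the O=O bond energy.
Σ(broken) = 2×336 + 10×401 + 2×370 + 2×446 + 1×D = 6314 + D
Σ(formed) = 2×336 + 8×401 + 2×767 + 4×446 = 7198
ΔH = Σ(broken) − Σ(formed) = (6314 + D) − (7198) = −884 + D
Setting this equal to −400 kJ gives D = 484 kJ/mol.

D(O=O) ≈ 484 kJ/mol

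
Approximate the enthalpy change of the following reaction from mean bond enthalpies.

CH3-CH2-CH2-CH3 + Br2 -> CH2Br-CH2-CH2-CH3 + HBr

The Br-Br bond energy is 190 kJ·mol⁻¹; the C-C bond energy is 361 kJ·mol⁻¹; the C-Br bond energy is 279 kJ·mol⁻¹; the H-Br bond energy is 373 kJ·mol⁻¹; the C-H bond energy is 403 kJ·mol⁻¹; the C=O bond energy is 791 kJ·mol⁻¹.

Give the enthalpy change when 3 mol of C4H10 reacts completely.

ΔH = −177 kJ

Bonds broken (reactants):
  Br-Br: 1 × 190 = 190
  C-C: 3 × 361 = 1083
  C-H: 10 × 403 = 4030
  Σ(broken) = 5303 kJ
Bonds formed (products):
  C-Br: 1 × 279 = 279
  C-C: 3 × 361 = 1083
  C-H: 9 × 403 = 3627
  H-Br: 1 × 373 = 373
  Σ(formed) = 5362 kJ
ΔH = Σ(broken) − Σ(formed) = 5303 − 5362 = −59 kJ
For 3× the reaction as written: 3 × (−59) = −177 kJ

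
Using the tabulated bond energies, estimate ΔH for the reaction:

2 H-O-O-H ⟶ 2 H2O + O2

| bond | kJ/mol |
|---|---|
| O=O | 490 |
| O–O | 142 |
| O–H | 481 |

Bonds broken (reactants):
  O–H: 4 × 481 = 1924
  O–O: 2 × 142 = 284
  Σ(broken) = 2208 kJ
Bonds formed (products):
  O–H: 4 × 481 = 1924
  O=O: 1 × 490 = 490
  Σ(formed) = 2414 kJ
ΔH = Σ(broken) − Σ(formed) = 2208 − 2414 = −206 kJ

ΔH ≈ −206 kJ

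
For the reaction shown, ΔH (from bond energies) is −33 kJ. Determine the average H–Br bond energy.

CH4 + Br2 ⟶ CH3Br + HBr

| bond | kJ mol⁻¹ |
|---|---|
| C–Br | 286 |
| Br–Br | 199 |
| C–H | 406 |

Let D be the H–Br bond energy.
Σ(broken) = 1×199 + 4×406 = 1823
Σ(formed) = 1×286 + 3×406 + 1×D = 1504 + D
ΔH = Σ(broken) − Σ(formed) = (1823) − (1504 + D) = +319 − D
Setting this equal to −33 kJ gives D = 352 kJ/mol.

D(H–Br) ≈ 352 kJ/mol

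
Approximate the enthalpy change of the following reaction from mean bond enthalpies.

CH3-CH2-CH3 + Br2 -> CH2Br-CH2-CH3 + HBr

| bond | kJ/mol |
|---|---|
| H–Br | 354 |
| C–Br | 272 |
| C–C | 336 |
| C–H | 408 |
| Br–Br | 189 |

ΔH ≈ −29 kJ

Bonds broken (reactants):
  Br–Br: 1 × 189 = 189
  C–C: 2 × 336 = 672
  C–H: 8 × 408 = 3264
  Σ(broken) = 4125 kJ
Bonds formed (products):
  C–Br: 1 × 272 = 272
  C–C: 2 × 336 = 672
  C–H: 7 × 408 = 2856
  H–Br: 1 × 354 = 354
  Σ(formed) = 4154 kJ
ΔH = Σ(broken) − Σ(formed) = 4125 − 4154 = −29 kJ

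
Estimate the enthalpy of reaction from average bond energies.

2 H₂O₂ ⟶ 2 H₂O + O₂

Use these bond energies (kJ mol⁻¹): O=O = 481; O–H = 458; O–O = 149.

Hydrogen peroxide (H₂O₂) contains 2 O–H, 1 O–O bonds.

Bonds broken (reactants):
  O–H: 4 × 458 = 1832
  O–O: 2 × 149 = 298
  Σ(broken) = 2130 kJ
Bonds formed (products):
  O–H: 4 × 458 = 1832
  O=O: 1 × 481 = 481
  Σ(formed) = 2313 kJ
ΔH = Σ(broken) − Σ(formed) = 2130 − 2313 = −183 kJ

ΔH ≈ −183 kJ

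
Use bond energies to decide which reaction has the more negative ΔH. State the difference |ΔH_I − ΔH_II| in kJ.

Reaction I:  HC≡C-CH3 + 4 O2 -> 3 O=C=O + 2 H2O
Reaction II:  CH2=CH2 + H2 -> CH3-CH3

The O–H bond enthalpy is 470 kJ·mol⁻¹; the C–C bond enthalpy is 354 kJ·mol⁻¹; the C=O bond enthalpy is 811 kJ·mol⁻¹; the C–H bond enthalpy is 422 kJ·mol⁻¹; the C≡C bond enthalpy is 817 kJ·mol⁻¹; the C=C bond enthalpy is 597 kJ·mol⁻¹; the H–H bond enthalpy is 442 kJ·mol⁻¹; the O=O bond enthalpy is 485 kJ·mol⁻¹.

Reaction I:
  Bonds broken (reactants):
    C≡C: 1 × 817 = 817
    C–C: 1 × 354 = 354
    C–H: 4 × 422 = 1688
    O=O: 4 × 485 = 1940
    Σ(broken) = 4799 kJ
  Bonds formed (products):
    C=O: 6 × 811 = 4866
    O–H: 4 × 470 = 1880
    Σ(formed) = 6746 kJ
  ΔH_I = 4799 − 6746 = −1947 kJ
Reaction II:
  Bonds broken (reactants):
    C–H: 4 × 422 = 1688
    C=C: 1 × 597 = 597
    H–H: 1 × 442 = 442
    Σ(broken) = 2727 kJ
  Bonds formed (products):
    C–C: 1 × 354 = 354
    C–H: 6 × 422 = 2532
    Σ(formed) = 2886 kJ
  ΔH_II = 2727 − 2886 = −159 kJ
ΔH_I − ΔH_II = −1788 kJ, so reaction I has the more negative ΔH; |ΔH_I − ΔH_II| = 1788 kJ.

Reaction I, by 1788 kJ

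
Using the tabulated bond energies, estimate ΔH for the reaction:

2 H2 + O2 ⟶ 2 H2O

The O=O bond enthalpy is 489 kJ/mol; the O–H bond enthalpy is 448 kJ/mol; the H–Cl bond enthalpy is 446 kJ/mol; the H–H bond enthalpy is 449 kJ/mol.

Bonds broken (reactants):
  H–H: 2 × 449 = 898
  O=O: 1 × 489 = 489
  Σ(broken) = 1387 kJ
Bonds formed (products):
  O–H: 4 × 448 = 1792
  Σ(formed) = 1792 kJ
ΔH = Σ(broken) − Σ(formed) = 1387 − 1792 = −405 kJ

ΔH ≈ −405 kJ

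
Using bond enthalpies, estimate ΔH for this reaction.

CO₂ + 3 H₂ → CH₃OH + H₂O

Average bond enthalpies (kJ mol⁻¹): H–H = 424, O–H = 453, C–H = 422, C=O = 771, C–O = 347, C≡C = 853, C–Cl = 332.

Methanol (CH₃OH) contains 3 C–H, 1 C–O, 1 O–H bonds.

Bonds broken (reactants):
  C=O: 2 × 771 = 1542
  H–H: 3 × 424 = 1272
  Σ(broken) = 2814 kJ
Bonds formed (products):
  C–H: 3 × 422 = 1266
  C–O: 1 × 347 = 347
  O–H: 3 × 453 = 1359
  Σ(formed) = 2972 kJ
ΔH = Σ(broken) − Σ(formed) = 2814 − 2972 = −158 kJ

ΔH ≈ −158 kJ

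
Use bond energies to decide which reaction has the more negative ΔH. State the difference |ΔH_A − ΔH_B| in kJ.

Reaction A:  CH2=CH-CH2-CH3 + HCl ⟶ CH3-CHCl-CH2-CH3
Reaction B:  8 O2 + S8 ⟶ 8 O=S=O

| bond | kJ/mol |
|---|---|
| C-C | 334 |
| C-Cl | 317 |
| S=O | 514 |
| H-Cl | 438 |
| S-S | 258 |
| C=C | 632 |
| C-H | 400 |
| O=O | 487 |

Reaction A:
  Bonds broken (reactants):
    C-C: 2 × 334 = 668
    C-H: 8 × 400 = 3200
    C=C: 1 × 632 = 632
    H-Cl: 1 × 438 = 438
    Σ(broken) = 4938 kJ
  Bonds formed (products):
    C-C: 3 × 334 = 1002
    C-Cl: 1 × 317 = 317
    C-H: 9 × 400 = 3600
    Σ(formed) = 4919 kJ
  ΔH_A = 4938 − 4919 = +19 kJ
Reaction B:
  Bonds broken (reactants):
    O=O: 8 × 487 = 3896
    S-S: 8 × 258 = 2064
    Σ(broken) = 5960 kJ
  Bonds formed (products):
    S=O: 16 × 514 = 8224
    Σ(formed) = 8224 kJ
  ΔH_B = 5960 − 8224 = −2264 kJ
ΔH_A − ΔH_B = +2283 kJ, so reaction B has the more negative ΔH; |ΔH_A − ΔH_B| = 2283 kJ.

Reaction B, by 2283 kJ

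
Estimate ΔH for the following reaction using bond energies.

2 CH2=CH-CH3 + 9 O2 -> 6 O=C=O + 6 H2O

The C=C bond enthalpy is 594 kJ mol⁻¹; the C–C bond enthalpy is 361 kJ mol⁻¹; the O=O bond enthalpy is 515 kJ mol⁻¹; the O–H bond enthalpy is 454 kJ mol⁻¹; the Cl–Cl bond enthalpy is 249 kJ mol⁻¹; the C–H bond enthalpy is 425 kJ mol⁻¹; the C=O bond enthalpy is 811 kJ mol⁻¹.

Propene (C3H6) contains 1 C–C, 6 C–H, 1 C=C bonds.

ΔH ≈ −3535 kJ

Bonds broken (reactants):
  C–C: 2 × 361 = 722
  C–H: 12 × 425 = 5100
  C=C: 2 × 594 = 1188
  O=O: 9 × 515 = 4635
  Σ(broken) = 11645 kJ
Bonds formed (products):
  C=O: 12 × 811 = 9732
  O–H: 12 × 454 = 5448
  Σ(formed) = 15180 kJ
ΔH = Σ(broken) − Σ(formed) = 11645 − 15180 = −3535 kJ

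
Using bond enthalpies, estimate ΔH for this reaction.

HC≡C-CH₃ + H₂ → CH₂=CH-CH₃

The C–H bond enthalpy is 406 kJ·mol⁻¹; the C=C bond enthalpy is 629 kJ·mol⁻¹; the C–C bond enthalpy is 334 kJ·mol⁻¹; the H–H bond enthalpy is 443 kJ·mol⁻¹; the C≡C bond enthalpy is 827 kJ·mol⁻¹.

ΔH ≈ −171 kJ

Bonds broken (reactants):
  C≡C: 1 × 827 = 827
  C–C: 1 × 334 = 334
  C–H: 4 × 406 = 1624
  H–H: 1 × 443 = 443
  Σ(broken) = 3228 kJ
Bonds formed (products):
  C–C: 1 × 334 = 334
  C–H: 6 × 406 = 2436
  C=C: 1 × 629 = 629
  Σ(formed) = 3399 kJ
ΔH = Σ(broken) − Σ(formed) = 3228 − 3399 = −171 kJ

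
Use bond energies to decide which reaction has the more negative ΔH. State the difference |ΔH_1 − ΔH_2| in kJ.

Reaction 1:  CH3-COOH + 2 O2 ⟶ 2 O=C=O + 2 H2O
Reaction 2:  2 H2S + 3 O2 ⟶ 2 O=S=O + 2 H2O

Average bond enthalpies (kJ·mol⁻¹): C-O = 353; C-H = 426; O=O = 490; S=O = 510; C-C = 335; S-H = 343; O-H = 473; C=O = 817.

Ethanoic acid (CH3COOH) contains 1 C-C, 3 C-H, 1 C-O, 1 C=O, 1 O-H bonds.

Reaction 2, by 166 kJ

Reaction 1:
  Bonds broken (reactants):
    C-C: 1 × 335 = 335
    C-H: 3 × 426 = 1278
    C-O: 1 × 353 = 353
    C=O: 1 × 817 = 817
    O-H: 1 × 473 = 473
    O=O: 2 × 490 = 980
    Σ(broken) = 4236 kJ
  Bonds formed (products):
    C=O: 4 × 817 = 3268
    O-H: 4 × 473 = 1892
    Σ(formed) = 5160 kJ
  ΔH_1 = 4236 − 5160 = −924 kJ
Reaction 2:
  Bonds broken (reactants):
    O=O: 3 × 490 = 1470
    S-H: 4 × 343 = 1372
    Σ(broken) = 2842 kJ
  Bonds formed (products):
    O-H: 4 × 473 = 1892
    S=O: 4 × 510 = 2040
    Σ(formed) = 3932 kJ
  ΔH_2 = 2842 − 3932 = −1090 kJ
ΔH_1 − ΔH_2 = +166 kJ, so reaction 2 has the more negative ΔH; |ΔH_1 − ΔH_2| = 166 kJ.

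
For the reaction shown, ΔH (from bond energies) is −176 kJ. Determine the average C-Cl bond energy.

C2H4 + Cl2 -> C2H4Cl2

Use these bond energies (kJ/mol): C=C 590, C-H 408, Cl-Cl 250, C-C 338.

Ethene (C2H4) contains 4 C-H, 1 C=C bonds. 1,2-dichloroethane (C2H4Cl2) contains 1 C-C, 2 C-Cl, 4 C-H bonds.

D(C-Cl) ≈ 339 kJ/mol

Let D be the C-Cl bond energy.
Σ(broken) = 4×408 + 1×590 + 1×250 = 2472
Σ(formed) = 1×338 + 2×D + 4×408 = 1970 + 2D
ΔH = Σ(broken) − Σ(formed) = (2472) − (1970 + 2D) = +502 − 2D
Setting this equal to −176 kJ gives 2D = 678, so D = 339 kJ/mol.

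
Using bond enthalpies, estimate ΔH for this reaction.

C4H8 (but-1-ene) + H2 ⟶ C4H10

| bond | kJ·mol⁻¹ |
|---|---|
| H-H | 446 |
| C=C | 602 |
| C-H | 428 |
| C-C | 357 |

ΔH ≈ −165 kJ

Bonds broken (reactants):
  C-C: 2 × 357 = 714
  C-H: 8 × 428 = 3424
  C=C: 1 × 602 = 602
  H-H: 1 × 446 = 446
  Σ(broken) = 5186 kJ
Bonds formed (products):
  C-C: 3 × 357 = 1071
  C-H: 10 × 428 = 4280
  Σ(formed) = 5351 kJ
ΔH = Σ(broken) − Σ(formed) = 5186 − 5351 = −165 kJ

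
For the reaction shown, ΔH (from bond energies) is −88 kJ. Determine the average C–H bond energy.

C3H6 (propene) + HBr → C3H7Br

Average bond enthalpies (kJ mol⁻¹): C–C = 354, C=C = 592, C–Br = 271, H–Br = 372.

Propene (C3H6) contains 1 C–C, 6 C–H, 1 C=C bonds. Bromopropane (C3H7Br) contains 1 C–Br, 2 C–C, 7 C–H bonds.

Let D be the C–H bond energy.
Σ(broken) = 1×354 + 6×D + 1×592 + 1×372 = 1318 + 6D
Σ(formed) = 1×271 + 2×354 + 7×D = 979 + 7D
ΔH = Σ(broken) − Σ(formed) = (1318 + 6D) − (979 + 7D) = +339 − D
Setting this equal to −88 kJ gives D = 427 kJ/mol.

D(C–H) ≈ 427 kJ/mol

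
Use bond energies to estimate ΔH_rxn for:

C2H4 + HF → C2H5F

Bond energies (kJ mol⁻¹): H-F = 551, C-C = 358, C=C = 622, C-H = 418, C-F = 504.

ΔH ≈ −107 kJ

Bonds broken (reactants):
  C-H: 4 × 418 = 1672
  C=C: 1 × 622 = 622
  H-F: 1 × 551 = 551
  Σ(broken) = 2845 kJ
Bonds formed (products):
  C-C: 1 × 358 = 358
  C-F: 1 × 504 = 504
  C-H: 5 × 418 = 2090
  Σ(formed) = 2952 kJ
ΔH = Σ(broken) − Σ(formed) = 2845 − 2952 = −107 kJ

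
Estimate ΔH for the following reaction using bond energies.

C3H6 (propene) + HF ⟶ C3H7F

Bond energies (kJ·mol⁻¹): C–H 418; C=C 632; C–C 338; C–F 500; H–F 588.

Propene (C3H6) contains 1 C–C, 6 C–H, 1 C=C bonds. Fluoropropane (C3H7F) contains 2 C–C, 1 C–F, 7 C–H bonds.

Bonds broken (reactants):
  C–C: 1 × 338 = 338
  C–H: 6 × 418 = 2508
  C=C: 1 × 632 = 632
  H–F: 1 × 588 = 588
  Σ(broken) = 4066 kJ
Bonds formed (products):
  C–C: 2 × 338 = 676
  C–F: 1 × 500 = 500
  C–H: 7 × 418 = 2926
  Σ(formed) = 4102 kJ
ΔH = Σ(broken) − Σ(formed) = 4066 − 4102 = −36 kJ

ΔH ≈ −36 kJ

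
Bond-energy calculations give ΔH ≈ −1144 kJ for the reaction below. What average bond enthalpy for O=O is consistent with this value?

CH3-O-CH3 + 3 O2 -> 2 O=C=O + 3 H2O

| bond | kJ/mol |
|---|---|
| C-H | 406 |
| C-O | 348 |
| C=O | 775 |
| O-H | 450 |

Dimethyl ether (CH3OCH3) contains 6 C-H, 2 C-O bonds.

Let D be the O=O bond energy.
Σ(broken) = 6×406 + 2×348 + 3×D = 3132 + 3D
Σ(formed) = 4×775 + 6×450 = 5800
ΔH = Σ(broken) − Σ(formed) = (3132 + 3D) − (5800) = −2668 + 3D
Setting this equal to −1144 kJ gives 3D = 1524, so D = 508 kJ/mol.

D(O=O) ≈ 508 kJ/mol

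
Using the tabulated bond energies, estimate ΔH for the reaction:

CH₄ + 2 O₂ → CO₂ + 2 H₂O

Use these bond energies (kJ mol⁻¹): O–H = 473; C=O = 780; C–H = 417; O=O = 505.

Bonds broken (reactants):
  C–H: 4 × 417 = 1668
  O=O: 2 × 505 = 1010
  Σ(broken) = 2678 kJ
Bonds formed (products):
  C=O: 2 × 780 = 1560
  O–H: 4 × 473 = 1892
  Σ(formed) = 3452 kJ
ΔH = Σ(broken) − Σ(formed) = 2678 − 3452 = −774 kJ

ΔH ≈ −774 kJ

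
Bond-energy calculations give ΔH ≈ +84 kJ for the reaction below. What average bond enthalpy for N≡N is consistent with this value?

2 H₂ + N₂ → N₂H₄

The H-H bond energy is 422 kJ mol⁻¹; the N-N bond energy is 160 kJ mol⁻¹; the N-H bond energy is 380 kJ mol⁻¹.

D(N≡N) ≈ 920 kJ/mol

Let D be the N≡N bond energy.
Σ(broken) = 2×422 + 1×D = 844 + D
Σ(formed) = 4×380 + 1×160 = 1680
ΔH = Σ(broken) − Σ(formed) = (844 + D) − (1680) = −836 + D
Setting this equal to +84 kJ gives D = 920 kJ/mol.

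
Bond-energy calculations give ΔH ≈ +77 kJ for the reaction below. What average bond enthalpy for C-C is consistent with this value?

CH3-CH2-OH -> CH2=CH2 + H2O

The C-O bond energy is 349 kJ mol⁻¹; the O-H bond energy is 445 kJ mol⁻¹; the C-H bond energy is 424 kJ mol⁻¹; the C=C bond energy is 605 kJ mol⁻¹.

Let D be the C-C bond energy.
Σ(broken) = 1×D + 5×424 + 1×349 + 1×445 = 2914 + D
Σ(formed) = 4×424 + 1×605 + 2×445 = 3191
ΔH = Σ(broken) − Σ(formed) = (2914 + D) − (3191) = −277 + D
Setting this equal to +77 kJ gives D = 354 kJ/mol.

D(C-C) ≈ 354 kJ/mol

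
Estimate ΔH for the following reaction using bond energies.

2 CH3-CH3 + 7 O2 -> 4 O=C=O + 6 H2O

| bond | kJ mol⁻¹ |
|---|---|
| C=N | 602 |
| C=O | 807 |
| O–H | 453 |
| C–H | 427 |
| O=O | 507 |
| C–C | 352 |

Bonds broken (reactants):
  C–C: 2 × 352 = 704
  C–H: 12 × 427 = 5124
  O=O: 7 × 507 = 3549
  Σ(broken) = 9377 kJ
Bonds formed (products):
  C=O: 8 × 807 = 6456
  O–H: 12 × 453 = 5436
  Σ(formed) = 11892 kJ
ΔH = Σ(broken) − Σ(formed) = 9377 − 11892 = −2515 kJ

ΔH ≈ −2515 kJ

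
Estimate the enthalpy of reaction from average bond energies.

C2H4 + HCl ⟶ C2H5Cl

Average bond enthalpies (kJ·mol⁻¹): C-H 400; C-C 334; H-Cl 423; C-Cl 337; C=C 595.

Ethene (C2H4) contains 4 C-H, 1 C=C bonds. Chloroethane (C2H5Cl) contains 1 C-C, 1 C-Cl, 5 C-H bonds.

ΔH ≈ −53 kJ

Bonds broken (reactants):
  C-H: 4 × 400 = 1600
  C=C: 1 × 595 = 595
  H-Cl: 1 × 423 = 423
  Σ(broken) = 2618 kJ
Bonds formed (products):
  C-C: 1 × 334 = 334
  C-Cl: 1 × 337 = 337
  C-H: 5 × 400 = 2000
  Σ(formed) = 2671 kJ
ΔH = Σ(broken) − Σ(formed) = 2618 − 2671 = −53 kJ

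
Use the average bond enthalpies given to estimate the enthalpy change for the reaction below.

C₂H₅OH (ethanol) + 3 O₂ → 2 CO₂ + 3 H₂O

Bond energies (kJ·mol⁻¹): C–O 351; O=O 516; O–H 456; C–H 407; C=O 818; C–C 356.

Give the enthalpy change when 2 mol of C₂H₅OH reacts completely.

Bonds broken (reactants):
  C–C: 1 × 356 = 356
  C–H: 5 × 407 = 2035
  C–O: 1 × 351 = 351
  O–H: 1 × 456 = 456
  O=O: 3 × 516 = 1548
  Σ(broken) = 4746 kJ
Bonds formed (products):
  C=O: 4 × 818 = 3272
  O–H: 6 × 456 = 2736
  Σ(formed) = 6008 kJ
ΔH = Σ(broken) − Σ(formed) = 4746 − 6008 = −1262 kJ
For 2× the reaction as written: 2 × (−1262) = −2524 kJ

ΔH = −2524 kJ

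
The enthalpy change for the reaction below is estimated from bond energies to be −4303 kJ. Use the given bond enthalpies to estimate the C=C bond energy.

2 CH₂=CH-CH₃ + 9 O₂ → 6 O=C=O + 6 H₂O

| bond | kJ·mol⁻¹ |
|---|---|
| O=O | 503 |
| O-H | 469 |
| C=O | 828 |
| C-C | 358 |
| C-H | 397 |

Let D be the C=C bond energy.
Σ(broken) = 2×358 + 12×397 + 2×D + 9×503 = 10007 + 2D
Σ(formed) = 12×828 + 12×469 = 15564
ΔH = Σ(broken) − Σ(formed) = (10007 + 2D) − (15564) = −5557 + 2D
Setting this equal to −4303 kJ gives 2D = 1254, so D = 627 kJ/mol.

D(C=C) ≈ 627 kJ/mol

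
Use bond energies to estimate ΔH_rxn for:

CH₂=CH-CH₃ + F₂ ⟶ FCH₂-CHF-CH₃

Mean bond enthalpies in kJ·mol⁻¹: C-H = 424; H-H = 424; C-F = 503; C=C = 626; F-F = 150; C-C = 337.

ΔH ≈ −567 kJ

Bonds broken (reactants):
  C-C: 1 × 337 = 337
  C-H: 6 × 424 = 2544
  C=C: 1 × 626 = 626
  F-F: 1 × 150 = 150
  Σ(broken) = 3657 kJ
Bonds formed (products):
  C-C: 2 × 337 = 674
  C-F: 2 × 503 = 1006
  C-H: 6 × 424 = 2544
  Σ(formed) = 4224 kJ
ΔH = Σ(broken) − Σ(formed) = 3657 − 4224 = −567 kJ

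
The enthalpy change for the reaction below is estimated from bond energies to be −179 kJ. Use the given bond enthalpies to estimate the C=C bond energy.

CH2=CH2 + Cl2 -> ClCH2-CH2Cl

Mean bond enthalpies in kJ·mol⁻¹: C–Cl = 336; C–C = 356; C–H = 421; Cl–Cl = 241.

D(C=C) ≈ 608 kJ/mol

Let D be the C=C bond energy.
Σ(broken) = 4×421 + 1×D + 1×241 = 1925 + D
Σ(formed) = 1×356 + 2×336 + 4×421 = 2712
ΔH = Σ(broken) − Σ(formed) = (1925 + D) − (2712) = −787 + D
Setting this equal to −179 kJ gives D = 608 kJ/mol.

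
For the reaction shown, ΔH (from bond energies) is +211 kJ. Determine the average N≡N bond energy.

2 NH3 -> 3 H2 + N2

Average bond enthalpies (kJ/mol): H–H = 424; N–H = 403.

Let D be the N≡N bond energy.
Σ(broken) = 6×403 = 2418
Σ(formed) = 3×424 + 1×D = 1272 + D
ΔH = Σ(broken) − Σ(formed) = (2418) − (1272 + D) = +1146 − D
Setting this equal to +211 kJ gives D = 935 kJ/mol.

D(N≡N) ≈ 935 kJ/mol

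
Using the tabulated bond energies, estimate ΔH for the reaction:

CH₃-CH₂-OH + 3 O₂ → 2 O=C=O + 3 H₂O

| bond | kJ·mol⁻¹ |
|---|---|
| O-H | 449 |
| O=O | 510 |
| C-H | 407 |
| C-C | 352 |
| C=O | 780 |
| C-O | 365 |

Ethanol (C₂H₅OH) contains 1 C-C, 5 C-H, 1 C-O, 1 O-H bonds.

Bonds broken (reactants):
  C-C: 1 × 352 = 352
  C-H: 5 × 407 = 2035
  C-O: 1 × 365 = 365
  O-H: 1 × 449 = 449
  O=O: 3 × 510 = 1530
  Σ(broken) = 4731 kJ
Bonds formed (products):
  C=O: 4 × 780 = 3120
  O-H: 6 × 449 = 2694
  Σ(formed) = 5814 kJ
ΔH = Σ(broken) − Σ(formed) = 4731 − 5814 = −1083 kJ

ΔH ≈ −1083 kJ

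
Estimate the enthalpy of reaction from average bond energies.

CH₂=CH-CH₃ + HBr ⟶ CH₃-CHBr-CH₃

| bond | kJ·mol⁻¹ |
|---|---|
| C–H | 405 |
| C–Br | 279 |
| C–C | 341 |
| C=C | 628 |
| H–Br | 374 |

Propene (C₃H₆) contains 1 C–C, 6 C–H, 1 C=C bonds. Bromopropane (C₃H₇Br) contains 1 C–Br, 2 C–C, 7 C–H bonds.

Bonds broken (reactants):
  C–C: 1 × 341 = 341
  C–H: 6 × 405 = 2430
  C=C: 1 × 628 = 628
  H–Br: 1 × 374 = 374
  Σ(broken) = 3773 kJ
Bonds formed (products):
  C–Br: 1 × 279 = 279
  C–C: 2 × 341 = 682
  C–H: 7 × 405 = 2835
  Σ(formed) = 3796 kJ
ΔH = Σ(broken) − Σ(formed) = 3773 − 3796 = −23 kJ

ΔH ≈ −23 kJ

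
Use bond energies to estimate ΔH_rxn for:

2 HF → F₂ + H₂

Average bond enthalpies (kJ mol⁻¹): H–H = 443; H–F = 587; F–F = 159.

Bonds broken (reactants):
  H–F: 2 × 587 = 1174
  Σ(broken) = 1174 kJ
Bonds formed (products):
  F–F: 1 × 159 = 159
  H–H: 1 × 443 = 443
  Σ(formed) = 602 kJ
ΔH = Σ(broken) − Σ(formed) = 1174 − 602 = +572 kJ

ΔH ≈ +572 kJ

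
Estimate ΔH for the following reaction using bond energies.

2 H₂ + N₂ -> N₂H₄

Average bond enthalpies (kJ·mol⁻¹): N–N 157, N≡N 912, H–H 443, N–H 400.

Bonds broken (reactants):
  H–H: 2 × 443 = 886
  N≡N: 1 × 912 = 912
  Σ(broken) = 1798 kJ
Bonds formed (products):
  N–H: 4 × 400 = 1600
  N–N: 1 × 157 = 157
  Σ(formed) = 1757 kJ
ΔH = Σ(broken) − Σ(formed) = 1798 − 1757 = +41 kJ

ΔH ≈ +41 kJ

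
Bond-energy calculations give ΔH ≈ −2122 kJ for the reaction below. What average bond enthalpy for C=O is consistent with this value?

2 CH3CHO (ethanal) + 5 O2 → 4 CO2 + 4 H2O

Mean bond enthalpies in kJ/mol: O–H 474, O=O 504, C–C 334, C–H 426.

Let D be the C=O bond energy.
Σ(broken) = 2×334 + 8×426 + 2×D + 5×504 = 6596 + 2D
Σ(formed) = 8×D + 8×474 = 3792 + 8D
ΔH = Σ(broken) − Σ(formed) = (6596 + 2D) − (3792 + 8D) = +2804 − 6D
Setting this equal to −2122 kJ gives 6D = 4926, so D = 821 kJ/mol.

D(C=O) ≈ 821 kJ/mol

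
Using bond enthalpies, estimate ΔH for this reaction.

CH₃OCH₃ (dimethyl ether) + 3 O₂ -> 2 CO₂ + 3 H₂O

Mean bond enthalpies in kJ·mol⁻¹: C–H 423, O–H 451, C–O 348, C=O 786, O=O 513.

Bonds broken (reactants):
  C–H: 6 × 423 = 2538
  C–O: 2 × 348 = 696
  O=O: 3 × 513 = 1539
  Σ(broken) = 4773 kJ
Bonds formed (products):
  C=O: 4 × 786 = 3144
  O–H: 6 × 451 = 2706
  Σ(formed) = 5850 kJ
ΔH = Σ(broken) − Σ(formed) = 4773 − 5850 = −1077 kJ

ΔH ≈ −1077 kJ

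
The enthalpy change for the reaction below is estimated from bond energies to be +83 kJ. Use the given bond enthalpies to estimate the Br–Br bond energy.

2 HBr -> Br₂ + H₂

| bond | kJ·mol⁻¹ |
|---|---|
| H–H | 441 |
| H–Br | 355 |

D(Br–Br) ≈ 186 kJ/mol

Let D be the Br–Br bond energy.
Σ(broken) = 2×355 = 710
Σ(formed) = 1×D + 1×441 = 441 + D
ΔH = Σ(broken) − Σ(formed) = (710) − (441 + D) = +269 − D
Setting this equal to +83 kJ gives D = 186 kJ/mol.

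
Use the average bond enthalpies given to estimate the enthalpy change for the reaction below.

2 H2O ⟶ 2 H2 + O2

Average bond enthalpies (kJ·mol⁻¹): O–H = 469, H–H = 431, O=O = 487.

ΔH ≈ +527 kJ

Bonds broken (reactants):
  O–H: 4 × 469 = 1876
  Σ(broken) = 1876 kJ
Bonds formed (products):
  H–H: 2 × 431 = 862
  O=O: 1 × 487 = 487
  Σ(formed) = 1349 kJ
ΔH = Σ(broken) − Σ(formed) = 1876 − 1349 = +527 kJ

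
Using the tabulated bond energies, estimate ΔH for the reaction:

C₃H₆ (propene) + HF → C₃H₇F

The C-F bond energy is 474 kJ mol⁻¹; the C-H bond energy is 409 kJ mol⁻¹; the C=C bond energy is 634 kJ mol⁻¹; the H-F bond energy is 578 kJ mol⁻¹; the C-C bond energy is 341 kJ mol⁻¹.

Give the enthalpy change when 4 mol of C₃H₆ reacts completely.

ΔH = −48 kJ

Bonds broken (reactants):
  C-C: 1 × 341 = 341
  C-H: 6 × 409 = 2454
  C=C: 1 × 634 = 634
  H-F: 1 × 578 = 578
  Σ(broken) = 4007 kJ
Bonds formed (products):
  C-C: 2 × 341 = 682
  C-F: 1 × 474 = 474
  C-H: 7 × 409 = 2863
  Σ(formed) = 4019 kJ
ΔH = Σ(broken) − Σ(formed) = 4007 − 4019 = −12 kJ
For 4× the reaction as written: 4 × (−12) = −48 kJ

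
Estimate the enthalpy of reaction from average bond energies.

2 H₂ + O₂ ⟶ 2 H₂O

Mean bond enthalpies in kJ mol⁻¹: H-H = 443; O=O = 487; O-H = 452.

Bonds broken (reactants):
  H-H: 2 × 443 = 886
  O=O: 1 × 487 = 487
  Σ(broken) = 1373 kJ
Bonds formed (products):
  O-H: 4 × 452 = 1808
  Σ(formed) = 1808 kJ
ΔH = Σ(broken) − Σ(formed) = 1373 − 1808 = −435 kJ

ΔH ≈ −435 kJ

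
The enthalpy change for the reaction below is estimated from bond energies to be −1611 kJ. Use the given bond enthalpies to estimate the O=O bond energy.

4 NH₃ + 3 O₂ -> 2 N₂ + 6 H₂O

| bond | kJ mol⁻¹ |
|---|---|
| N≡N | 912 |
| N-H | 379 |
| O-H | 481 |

Let D be the O=O bond energy.
Σ(broken) = 12×379 + 3×D = 4548 + 3D
Σ(formed) = 2×912 + 12×481 = 7596
ΔH = Σ(broken) − Σ(formed) = (4548 + 3D) − (7596) = −3048 + 3D
Setting this equal to −1611 kJ gives 3D = 1437, so D = 479 kJ/mol.

D(O=O) ≈ 479 kJ/mol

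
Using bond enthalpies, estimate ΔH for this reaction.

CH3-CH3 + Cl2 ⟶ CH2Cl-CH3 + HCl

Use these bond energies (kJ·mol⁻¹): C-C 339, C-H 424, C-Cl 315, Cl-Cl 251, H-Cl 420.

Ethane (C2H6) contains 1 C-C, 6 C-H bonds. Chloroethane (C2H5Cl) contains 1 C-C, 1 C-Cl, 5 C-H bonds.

ΔH ≈ −60 kJ

Bonds broken (reactants):
  C-C: 1 × 339 = 339
  C-H: 6 × 424 = 2544
  Cl-Cl: 1 × 251 = 251
  Σ(broken) = 3134 kJ
Bonds formed (products):
  C-C: 1 × 339 = 339
  C-Cl: 1 × 315 = 315
  C-H: 5 × 424 = 2120
  H-Cl: 1 × 420 = 420
  Σ(formed) = 3194 kJ
ΔH = Σ(broken) − Σ(formed) = 3134 − 3194 = −60 kJ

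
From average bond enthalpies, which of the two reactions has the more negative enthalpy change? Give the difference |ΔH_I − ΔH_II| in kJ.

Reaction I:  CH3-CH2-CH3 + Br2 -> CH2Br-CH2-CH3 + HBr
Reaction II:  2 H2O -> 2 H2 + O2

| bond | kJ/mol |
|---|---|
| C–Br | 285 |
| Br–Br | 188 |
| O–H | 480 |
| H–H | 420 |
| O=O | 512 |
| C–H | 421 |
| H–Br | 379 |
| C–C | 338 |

Reaction I, by 623 kJ

Reaction I:
  Bonds broken (reactants):
    Br–Br: 1 × 188 = 188
    C–C: 2 × 338 = 676
    C–H: 8 × 421 = 3368
    Σ(broken) = 4232 kJ
  Bonds formed (products):
    C–Br: 1 × 285 = 285
    C–C: 2 × 338 = 676
    C–H: 7 × 421 = 2947
    H–Br: 1 × 379 = 379
    Σ(formed) = 4287 kJ
  ΔH_I = 4232 − 4287 = −55 kJ
Reaction II:
  Bonds broken (reactants):
    O–H: 4 × 480 = 1920
    Σ(broken) = 1920 kJ
  Bonds formed (products):
    H–H: 2 × 420 = 840
    O=O: 1 × 512 = 512
    Σ(formed) = 1352 kJ
  ΔH_II = 1920 − 1352 = +568 kJ
ΔH_I − ΔH_II = −623 kJ, so reaction I has the more negative ΔH; |ΔH_I − ΔH_II| = 623 kJ.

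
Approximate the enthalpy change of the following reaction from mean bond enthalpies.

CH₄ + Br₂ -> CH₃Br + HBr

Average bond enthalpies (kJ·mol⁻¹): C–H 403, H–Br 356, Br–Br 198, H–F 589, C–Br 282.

ΔH ≈ −37 kJ

Bonds broken (reactants):
  Br–Br: 1 × 198 = 198
  C–H: 4 × 403 = 1612
  Σ(broken) = 1810 kJ
Bonds formed (products):
  C–Br: 1 × 282 = 282
  C–H: 3 × 403 = 1209
  H–Br: 1 × 356 = 356
  Σ(formed) = 1847 kJ
ΔH = Σ(broken) − Σ(formed) = 1810 − 1847 = −37 kJ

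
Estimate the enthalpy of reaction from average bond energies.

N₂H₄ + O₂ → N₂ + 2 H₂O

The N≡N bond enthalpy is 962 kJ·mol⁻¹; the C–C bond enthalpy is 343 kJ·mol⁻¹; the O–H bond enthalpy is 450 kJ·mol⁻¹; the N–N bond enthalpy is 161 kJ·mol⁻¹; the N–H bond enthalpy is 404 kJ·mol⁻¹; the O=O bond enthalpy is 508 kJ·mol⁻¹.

Bonds broken (reactants):
  N–H: 4 × 404 = 1616
  N–N: 1 × 161 = 161
  O=O: 1 × 508 = 508
  Σ(broken) = 2285 kJ
Bonds formed (products):
  N≡N: 1 × 962 = 962
  O–H: 4 × 450 = 1800
  Σ(formed) = 2762 kJ
ΔH = Σ(broken) − Σ(formed) = 2285 − 2762 = −477 kJ

ΔH ≈ −477 kJ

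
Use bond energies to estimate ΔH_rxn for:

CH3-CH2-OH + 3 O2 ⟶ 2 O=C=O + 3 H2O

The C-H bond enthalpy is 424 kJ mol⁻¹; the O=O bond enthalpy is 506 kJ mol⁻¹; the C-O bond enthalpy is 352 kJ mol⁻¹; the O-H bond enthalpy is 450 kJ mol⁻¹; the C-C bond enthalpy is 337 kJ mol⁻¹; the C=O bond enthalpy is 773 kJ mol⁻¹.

Bonds broken (reactants):
  C-C: 1 × 337 = 337
  C-H: 5 × 424 = 2120
  C-O: 1 × 352 = 352
  O-H: 1 × 450 = 450
  O=O: 3 × 506 = 1518
  Σ(broken) = 4777 kJ
Bonds formed (products):
  C=O: 4 × 773 = 3092
  O-H: 6 × 450 = 2700
  Σ(formed) = 5792 kJ
ΔH = Σ(broken) − Σ(formed) = 4777 − 5792 = −1015 kJ

ΔH ≈ −1015 kJ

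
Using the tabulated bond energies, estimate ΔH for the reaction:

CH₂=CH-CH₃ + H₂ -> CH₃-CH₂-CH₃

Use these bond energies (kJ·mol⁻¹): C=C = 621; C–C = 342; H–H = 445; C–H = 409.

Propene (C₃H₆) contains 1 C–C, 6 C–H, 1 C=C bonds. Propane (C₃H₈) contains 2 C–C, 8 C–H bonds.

ΔH ≈ −94 kJ

Bonds broken (reactants):
  C–C: 1 × 342 = 342
  C–H: 6 × 409 = 2454
  C=C: 1 × 621 = 621
  H–H: 1 × 445 = 445
  Σ(broken) = 3862 kJ
Bonds formed (products):
  C–C: 2 × 342 = 684
  C–H: 8 × 409 = 3272
  Σ(formed) = 3956 kJ
ΔH = Σ(broken) − Σ(formed) = 3862 − 3956 = −94 kJ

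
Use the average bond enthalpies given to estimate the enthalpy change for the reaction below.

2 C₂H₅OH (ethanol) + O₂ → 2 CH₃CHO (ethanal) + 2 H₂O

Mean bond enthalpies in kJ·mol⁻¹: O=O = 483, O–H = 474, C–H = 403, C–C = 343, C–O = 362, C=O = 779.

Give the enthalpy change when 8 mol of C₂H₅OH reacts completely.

Bonds broken (reactants):
  C–C: 2 × 343 = 686
  C–H: 10 × 403 = 4030
  C–O: 2 × 362 = 724
  O–H: 2 × 474 = 948
  O=O: 1 × 483 = 483
  Σ(broken) = 6871 kJ
Bonds formed (products):
  C–C: 2 × 343 = 686
  C–H: 8 × 403 = 3224
  C=O: 2 × 779 = 1558
  O–H: 4 × 474 = 1896
  Σ(formed) = 7364 kJ
ΔH = Σ(broken) − Σ(formed) = 6871 − 7364 = −493 kJ
For 4× the reaction as written: 4 × (−493) = −1972 kJ

ΔH = −1972 kJ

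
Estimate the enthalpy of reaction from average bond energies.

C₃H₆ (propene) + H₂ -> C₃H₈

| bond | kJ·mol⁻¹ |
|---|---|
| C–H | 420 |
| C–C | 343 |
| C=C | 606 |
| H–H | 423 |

ΔH ≈ −154 kJ

Bonds broken (reactants):
  C–C: 1 × 343 = 343
  C–H: 6 × 420 = 2520
  C=C: 1 × 606 = 606
  H–H: 1 × 423 = 423
  Σ(broken) = 3892 kJ
Bonds formed (products):
  C–C: 2 × 343 = 686
  C–H: 8 × 420 = 3360
  Σ(formed) = 4046 kJ
ΔH = Σ(broken) − Σ(formed) = 3892 − 4046 = −154 kJ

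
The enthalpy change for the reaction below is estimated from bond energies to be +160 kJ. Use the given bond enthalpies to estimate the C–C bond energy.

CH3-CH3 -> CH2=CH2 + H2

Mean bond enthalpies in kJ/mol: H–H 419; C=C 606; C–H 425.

Let D be the C–C bond energy.
Σ(broken) = 1×D + 6×425 = 2550 + D
Σ(formed) = 4×425 + 1×606 + 1×419 = 2725
ΔH = Σ(broken) − Σ(formed) = (2550 + D) − (2725) = −175 + D
Setting this equal to +160 kJ gives D = 335 kJ/mol.

D(C–C) ≈ 335 kJ/mol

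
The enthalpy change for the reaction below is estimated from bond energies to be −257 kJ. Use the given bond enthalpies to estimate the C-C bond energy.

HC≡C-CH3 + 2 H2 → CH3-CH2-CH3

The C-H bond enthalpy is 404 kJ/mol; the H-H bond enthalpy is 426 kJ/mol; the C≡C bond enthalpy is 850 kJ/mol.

D(C-C) ≈ 343 kJ/mol

Let D be the C-C bond energy.
Σ(broken) = 1×850 + 1×D + 4×404 + 2×426 = 3318 + D
Σ(formed) = 2×D + 8×404 = 3232 + 2D
ΔH = Σ(broken) − Σ(formed) = (3318 + D) − (3232 + 2D) = +86 − D
Setting this equal to −257 kJ gives D = 343 kJ/mol.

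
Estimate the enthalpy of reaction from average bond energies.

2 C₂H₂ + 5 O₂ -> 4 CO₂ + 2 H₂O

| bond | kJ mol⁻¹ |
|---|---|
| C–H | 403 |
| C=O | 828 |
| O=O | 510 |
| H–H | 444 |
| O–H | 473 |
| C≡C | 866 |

Bonds broken (reactants):
  C≡C: 2 × 866 = 1732
  C–H: 4 × 403 = 1612
  O=O: 5 × 510 = 2550
  Σ(broken) = 5894 kJ
Bonds formed (products):
  C=O: 8 × 828 = 6624
  O–H: 4 × 473 = 1892
  Σ(formed) = 8516 kJ
ΔH = Σ(broken) − Σ(formed) = 5894 − 8516 = −2622 kJ

ΔH ≈ −2622 kJ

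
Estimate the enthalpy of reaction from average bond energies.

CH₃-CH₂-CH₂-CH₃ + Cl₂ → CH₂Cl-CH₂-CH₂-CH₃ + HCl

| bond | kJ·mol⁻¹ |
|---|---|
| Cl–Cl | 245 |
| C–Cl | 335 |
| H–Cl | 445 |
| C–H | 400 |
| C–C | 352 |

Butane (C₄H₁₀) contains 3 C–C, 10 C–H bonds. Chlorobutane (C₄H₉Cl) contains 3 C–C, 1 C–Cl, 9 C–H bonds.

Bonds broken (reactants):
  C–C: 3 × 352 = 1056
  C–H: 10 × 400 = 4000
  Cl–Cl: 1 × 245 = 245
  Σ(broken) = 5301 kJ
Bonds formed (products):
  C–C: 3 × 352 = 1056
  C–Cl: 1 × 335 = 335
  C–H: 9 × 400 = 3600
  H–Cl: 1 × 445 = 445
  Σ(formed) = 5436 kJ
ΔH = Σ(broken) − Σ(formed) = 5301 − 5436 = −135 kJ

ΔH ≈ −135 kJ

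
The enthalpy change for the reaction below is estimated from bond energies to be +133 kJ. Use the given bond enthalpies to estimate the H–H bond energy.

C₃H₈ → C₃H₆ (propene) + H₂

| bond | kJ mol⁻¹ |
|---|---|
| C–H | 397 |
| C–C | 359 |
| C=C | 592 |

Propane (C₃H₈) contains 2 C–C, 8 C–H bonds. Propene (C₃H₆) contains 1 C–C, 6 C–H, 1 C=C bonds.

D(H–H) ≈ 428 kJ/mol

Let D be the H–H bond energy.
Σ(broken) = 2×359 + 8×397 = 3894
Σ(formed) = 1×359 + 6×397 + 1×592 + 1×D = 3333 + D
ΔH = Σ(broken) − Σ(formed) = (3894) − (3333 + D) = +561 − D
Setting this equal to +133 kJ gives D = 428 kJ/mol.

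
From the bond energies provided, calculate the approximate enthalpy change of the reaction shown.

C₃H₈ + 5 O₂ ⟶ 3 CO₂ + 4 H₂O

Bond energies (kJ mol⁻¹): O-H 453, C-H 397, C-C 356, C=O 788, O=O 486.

ΔH ≈ −2034 kJ

Bonds broken (reactants):
  C-C: 2 × 356 = 712
  C-H: 8 × 397 = 3176
  O=O: 5 × 486 = 2430
  Σ(broken) = 6318 kJ
Bonds formed (products):
  C=O: 6 × 788 = 4728
  O-H: 8 × 453 = 3624
  Σ(formed) = 8352 kJ
ΔH = Σ(broken) − Σ(formed) = 6318 − 8352 = −2034 kJ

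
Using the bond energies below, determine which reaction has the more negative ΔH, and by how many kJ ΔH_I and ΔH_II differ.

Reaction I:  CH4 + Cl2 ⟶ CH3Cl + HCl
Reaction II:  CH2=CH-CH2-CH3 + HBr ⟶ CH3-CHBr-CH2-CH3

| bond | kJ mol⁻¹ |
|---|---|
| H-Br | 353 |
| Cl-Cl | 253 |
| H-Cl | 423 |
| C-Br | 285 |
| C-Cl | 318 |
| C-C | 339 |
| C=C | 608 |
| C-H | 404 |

Reaction I:
  Bonds broken (reactants):
    C-H: 4 × 404 = 1616
    Cl-Cl: 1 × 253 = 253
    Σ(broken) = 1869 kJ
  Bonds formed (products):
    C-Cl: 1 × 318 = 318
    C-H: 3 × 404 = 1212
    H-Cl: 1 × 423 = 423
    Σ(formed) = 1953 kJ
  ΔH_I = 1869 − 1953 = −84 kJ
Reaction II:
  Bonds broken (reactants):
    C-C: 2 × 339 = 678
    C-H: 8 × 404 = 3232
    C=C: 1 × 608 = 608
    H-Br: 1 × 353 = 353
    Σ(broken) = 4871 kJ
  Bonds formed (products):
    C-Br: 1 × 285 = 285
    C-C: 3 × 339 = 1017
    C-H: 9 × 404 = 3636
    Σ(formed) = 4938 kJ
  ΔH_II = 4871 − 4938 = −67 kJ
ΔH_I − ΔH_II = −17 kJ, so reaction I has the more negative ΔH; |ΔH_I − ΔH_II| = 17 kJ.

Reaction I, by 17 kJ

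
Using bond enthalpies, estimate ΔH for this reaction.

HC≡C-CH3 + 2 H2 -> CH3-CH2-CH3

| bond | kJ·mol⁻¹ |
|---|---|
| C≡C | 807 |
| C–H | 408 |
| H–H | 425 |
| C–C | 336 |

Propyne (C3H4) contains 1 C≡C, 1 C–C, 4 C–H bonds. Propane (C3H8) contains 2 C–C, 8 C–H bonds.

ΔH ≈ −311 kJ

Bonds broken (reactants):
  C≡C: 1 × 807 = 807
  C–C: 1 × 336 = 336
  C–H: 4 × 408 = 1632
  H–H: 2 × 425 = 850
  Σ(broken) = 3625 kJ
Bonds formed (products):
  C–C: 2 × 336 = 672
  C–H: 8 × 408 = 3264
  Σ(formed) = 3936 kJ
ΔH = Σ(broken) − Σ(formed) = 3625 − 3936 = −311 kJ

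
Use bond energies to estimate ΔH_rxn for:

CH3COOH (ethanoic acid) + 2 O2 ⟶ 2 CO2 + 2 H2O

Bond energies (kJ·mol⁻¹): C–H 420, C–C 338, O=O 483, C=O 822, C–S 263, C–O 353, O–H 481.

Bonds broken (reactants):
  C–C: 1 × 338 = 338
  C–H: 3 × 420 = 1260
  C–O: 1 × 353 = 353
  C=O: 1 × 822 = 822
  O–H: 1 × 481 = 481
  O=O: 2 × 483 = 966
  Σ(broken) = 4220 kJ
Bonds formed (products):
  C=O: 4 × 822 = 3288
  O–H: 4 × 481 = 1924
  Σ(formed) = 5212 kJ
ΔH = Σ(broken) − Σ(formed) = 4220 − 5212 = −992 kJ

ΔH ≈ −992 kJ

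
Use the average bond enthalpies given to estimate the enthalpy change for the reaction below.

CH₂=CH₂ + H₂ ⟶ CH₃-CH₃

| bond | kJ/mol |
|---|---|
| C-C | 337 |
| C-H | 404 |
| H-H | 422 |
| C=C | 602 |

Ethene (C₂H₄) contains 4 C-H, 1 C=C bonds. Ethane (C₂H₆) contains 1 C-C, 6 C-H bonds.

Bonds broken (reactants):
  C-H: 4 × 404 = 1616
  C=C: 1 × 602 = 602
  H-H: 1 × 422 = 422
  Σ(broken) = 2640 kJ
Bonds formed (products):
  C-C: 1 × 337 = 337
  C-H: 6 × 404 = 2424
  Σ(formed) = 2761 kJ
ΔH = Σ(broken) − Σ(formed) = 2640 − 2761 = −121 kJ

ΔH ≈ −121 kJ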